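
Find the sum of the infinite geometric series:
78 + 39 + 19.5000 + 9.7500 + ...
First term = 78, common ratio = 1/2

For |r| < 1, S = a / (1 - r)
S = 78 / (1 - (1/2))
S = 78 / (1/2)
S = 156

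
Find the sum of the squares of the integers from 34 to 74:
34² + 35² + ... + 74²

Use ∑_{k=1}^{n} k² = n(n+1)(2n+1)/6, then subtract the first 33 terms.
∑_{k=1}^{74} k² = 74×75×149/6 = 137825
∑_{k=1}^{33} k² = 33×34×67/6 = 12529
∑_{k=34}^{74} k² = 137825 - 12529 = 125296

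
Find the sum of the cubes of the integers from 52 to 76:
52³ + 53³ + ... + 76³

Use ∑_{k=1}^{n} k³ = [n(n+1)/2]², then subtract the first 51 terms.
∑_{k=1}^{76} k³ = [76×77/2]² = 2926² = 8561476
∑_{k=1}^{51} k³ = [51×52/2]² = 1326² = 1758276
∑_{k=52}^{76} k³ = 8561476 - 1758276 = 6803200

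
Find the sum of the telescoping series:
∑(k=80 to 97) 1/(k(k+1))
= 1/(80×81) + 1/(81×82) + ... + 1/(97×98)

Partial fractions: 1/(k(k+1)) = 1/k - 1/(k+1)
The series telescopes:
= (1/80 - 1/81) + (1/81 - 1/82) + ... + (1/97 - 1/98)
= 1/80 - 1/98
= 9/3920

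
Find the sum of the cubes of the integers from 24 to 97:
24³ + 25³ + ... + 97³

Use ∑_{k=1}^{n} k³ = [n(n+1)/2]², then subtract the first 23 terms.
∑_{k=1}^{97} k³ = [97×98/2]² = 4753² = 22591009
∑_{k=1}^{23} k³ = [23×24/2]² = 276² = 76176
∑_{k=24}^{97} k³ = 22591009 - 76176 = 22514833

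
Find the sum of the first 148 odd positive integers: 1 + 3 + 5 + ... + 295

Sum of first n odd numbers = n²
= 148²
= 21904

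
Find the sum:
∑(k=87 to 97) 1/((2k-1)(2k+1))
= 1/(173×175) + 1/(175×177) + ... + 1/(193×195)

Partial fractions: 1/((2k-1)(2k+1)) = (1/2)[1/(2k-1) - 1/(2k+1)]
The series telescopes:
= (1/2)[1/173 - 1/195]
= 11/33735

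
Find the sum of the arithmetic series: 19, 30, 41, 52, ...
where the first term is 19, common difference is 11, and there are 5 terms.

Sₙ = n/2 × (first + last)
Last term = a + (n-1)d = 19 + (5-1)×11 = 63
S_5 = 5/2 × (19 + 63)
S_5 = 5/2 × 82 = 205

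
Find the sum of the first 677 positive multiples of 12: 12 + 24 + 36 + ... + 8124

Factor out 12: = 12(1 + 2 + ... + 677) = 12 × n(n+1)/2
= 12 × 677×678/2
= 12 × 229503
= 2754036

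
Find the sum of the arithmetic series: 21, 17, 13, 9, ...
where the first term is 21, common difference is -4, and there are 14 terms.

Sₙ = n/2 × (first + last)
Last term = a + (n-1)d = 21 + (14-1)×(-4) = -31
S_14 = 14/2 × (21 + (-31))
S_14 = 14/2 × (-10) = -70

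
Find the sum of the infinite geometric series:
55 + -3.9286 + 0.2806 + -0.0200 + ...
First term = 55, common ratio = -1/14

For |r| < 1, S = a / (1 - r)
S = 55 / (1 - (-1/14))
S = 55 / (15/14)
S = 154/3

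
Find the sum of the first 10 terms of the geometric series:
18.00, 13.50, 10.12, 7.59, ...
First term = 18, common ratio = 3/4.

Sₙ = a(1 - rⁿ) / (1 - r)
S_10 = 18(1 - (3/4)^10) / (1 - (3/4))
S_10 = 18(1 - (59049/1048576)) / (1/4)
S_10 = 8905743/131072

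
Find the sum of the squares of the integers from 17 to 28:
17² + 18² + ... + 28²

Use ∑_{k=1}^{n} k² = n(n+1)(2n+1)/6, then subtract the first 16 terms.
∑_{k=1}^{28} k² = 28×29×57/6 = 7714
∑_{k=1}^{16} k² = 16×17×33/6 = 1496
∑_{k=17}^{28} k² = 7714 - 1496 = 6218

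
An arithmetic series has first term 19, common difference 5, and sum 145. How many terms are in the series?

Using S = n/2 × [2a + (n-1)d]
145 = n/2 × [2(19) + (n-1)(5)]
145 = n/2 × [38 + 5n - 5]
290 = n × [33 + 5n]
5n² + (33)n - 290 = 0
Discriminant: Δ = (33)² - 4(5)(-290) = 1089 + 5800 = 6889
√Δ = 83
n = [-(33) + √Δ] / (2·5) = (-33 + 83) / 10 = 50 / 10 = 5
(The negative root is discarded since n must be a positive integer.)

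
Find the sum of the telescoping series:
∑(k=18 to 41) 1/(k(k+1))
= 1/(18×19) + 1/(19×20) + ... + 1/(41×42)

Partial fractions: 1/(k(k+1)) = 1/k - 1/(k+1)
The series telescopes:
= (1/18 - 1/19) + (1/19 - 1/20) + ... + (1/41 - 1/42)
= 1/18 - 1/42
= 2/63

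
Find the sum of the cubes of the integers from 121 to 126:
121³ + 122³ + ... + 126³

Use ∑_{k=1}^{n} k³ = [n(n+1)/2]², then subtract the first 120 terms.
∑_{k=1}^{126} k³ = [126×127/2]² = 8001² = 64016001
∑_{k=1}^{120} k³ = [120×121/2]² = 7260² = 52707600
∑_{k=121}^{126} k³ = 64016001 - 52707600 = 11308401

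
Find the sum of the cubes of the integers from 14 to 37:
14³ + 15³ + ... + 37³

Use ∑_{k=1}^{n} k³ = [n(n+1)/2]², then subtract the first 13 terms.
∑_{k=1}^{37} k³ = [37×38/2]² = 703² = 494209
∑_{k=1}^{13} k³ = [13×14/2]² = 91² = 8281
∑_{k=14}^{37} k³ = 494209 - 8281 = 485928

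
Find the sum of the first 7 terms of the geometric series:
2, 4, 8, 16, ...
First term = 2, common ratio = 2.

Sₙ = a(1 - rⁿ) / (1 - r)
S_7 = 2(1 - 2^7) / (1 - 2)
S_7 = 2(1 - 128) / (-1)
S_7 = 254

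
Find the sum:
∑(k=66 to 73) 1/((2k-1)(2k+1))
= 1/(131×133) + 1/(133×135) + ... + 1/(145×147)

Partial fractions: 1/((2k-1)(2k+1)) = (1/2)[1/(2k-1) - 1/(2k+1)]
The series telescopes:
= (1/2)[1/131 - 1/147]
= 8/19257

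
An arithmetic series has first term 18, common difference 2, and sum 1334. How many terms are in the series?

Using S = n/2 × [2a + (n-1)d]
1334 = n/2 × [2(18) + (n-1)(2)]
1334 = n/2 × [36 + 2n - 2]
2668 = n × [34 + 2n]
2n² + (34)n - 2668 = 0
Discriminant: Δ = (34)² - 4(2)(-2668) = 1156 + 21344 = 22500
√Δ = 150
n = [-(34) + √Δ] / (2·2) = (-34 + 150) / 4 = 116 / 4 = 29
(The negative root is discarded since n must be a positive integer.)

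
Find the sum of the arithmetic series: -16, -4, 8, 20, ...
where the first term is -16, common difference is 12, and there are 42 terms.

Sₙ = n/2 × (first + last)
Last term = a + (n-1)d = -16 + (42-1)×12 = 476
S_42 = 42/2 × (-16 + 476)
S_42 = 42/2 × 460 = 9660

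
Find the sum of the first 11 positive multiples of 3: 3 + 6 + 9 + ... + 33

Factor out 3: = 3(1 + 2 + ... + 11) = 3 × n(n+1)/2
= 3 × 11×12/2
= 3 × 66
= 198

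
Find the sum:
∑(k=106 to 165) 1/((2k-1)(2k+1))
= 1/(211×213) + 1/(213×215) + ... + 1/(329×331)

Partial fractions: 1/((2k-1)(2k+1)) = (1/2)[1/(2k-1) - 1/(2k+1)]
The series telescopes:
= (1/2)[1/211 - 1/331]
= 60/69841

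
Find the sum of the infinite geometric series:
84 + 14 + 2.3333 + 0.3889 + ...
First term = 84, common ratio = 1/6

For |r| < 1, S = a / (1 - r)
S = 84 / (1 - (1/6))
S = 84 / (5/6)
S = 504/5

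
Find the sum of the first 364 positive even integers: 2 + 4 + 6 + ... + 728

Sum of first n even numbers = n(n+1)
= 364×365
= 132860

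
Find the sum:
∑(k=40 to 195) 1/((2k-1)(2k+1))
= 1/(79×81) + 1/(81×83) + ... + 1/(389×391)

Partial fractions: 1/((2k-1)(2k+1)) = (1/2)[1/(2k-1) - 1/(2k+1)]
The series telescopes:
= (1/2)[1/79 - 1/391]
= 156/30889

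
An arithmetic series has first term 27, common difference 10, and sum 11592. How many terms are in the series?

Using S = n/2 × [2a + (n-1)d]
11592 = n/2 × [2(27) + (n-1)(10)]
11592 = n/2 × [54 + 10n - 10]
23184 = n × [44 + 10n]
10n² + (44)n - 23184 = 0
Discriminant: Δ = (44)² - 4(10)(-23184) = 1936 + 927360 = 929296
√Δ = 964
n = [-(44) + √Δ] / (2·10) = (-44 + 964) / 20 = 920 / 20 = 46
(The negative root is discarded since n must be a positive integer.)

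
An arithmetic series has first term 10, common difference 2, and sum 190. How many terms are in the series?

Using S = n/2 × [2a + (n-1)d]
190 = n/2 × [2(10) + (n-1)(2)]
190 = n/2 × [20 + 2n - 2]
380 = n × [18 + 2n]
2n² + (18)n - 380 = 0
Discriminant: Δ = (18)² - 4(2)(-380) = 324 + 3040 = 3364
√Δ = 58
n = [-(18) + √Δ] / (2·2) = (-18 + 58) / 4 = 40 / 4 = 10
(The negative root is discarded since n must be a positive integer.)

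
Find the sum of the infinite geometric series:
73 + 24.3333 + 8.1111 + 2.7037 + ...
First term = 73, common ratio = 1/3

For |r| < 1, S = a / (1 - r)
S = 73 / (1 - (1/3))
S = 73 / (2/3)
S = 219/2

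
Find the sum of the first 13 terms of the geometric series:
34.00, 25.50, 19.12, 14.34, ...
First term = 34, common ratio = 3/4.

Sₙ = a(1 - rⁿ) / (1 - r)
S_13 = 34(1 - (3/4)^13) / (1 - (3/4))
S_13 = 34(1 - (1594323/67108864)) / (1/4)
S_13 = 1113747197/8388608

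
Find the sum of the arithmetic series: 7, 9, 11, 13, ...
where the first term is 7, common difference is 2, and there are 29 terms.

Sₙ = n/2 × (first + last)
Last term = a + (n-1)d = 7 + (29-1)×2 = 63
S_29 = 29/2 × (7 + 63)
S_29 = 29/2 × 70 = 1015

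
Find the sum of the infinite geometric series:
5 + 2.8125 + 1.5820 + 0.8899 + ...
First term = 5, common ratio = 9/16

For |r| < 1, S = a / (1 - r)
S = 5 / (1 - (9/16))
S = 5 / (7/16)
S = 80/7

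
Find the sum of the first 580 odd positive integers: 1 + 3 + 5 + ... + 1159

Sum of first n odd numbers = n²
= 580²
= 336400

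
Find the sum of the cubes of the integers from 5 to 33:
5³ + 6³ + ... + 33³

Use ∑_{k=1}^{n} k³ = [n(n+1)/2]², then subtract the first 4 terms.
∑_{k=1}^{33} k³ = [33×34/2]² = 561² = 314721
∑_{k=1}^{4} k³ = [4×5/2]² = 10² = 100
∑_{k=5}^{33} k³ = 314721 - 100 = 314621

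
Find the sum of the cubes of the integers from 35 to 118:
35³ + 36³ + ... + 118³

Use ∑_{k=1}^{n} k³ = [n(n+1)/2]², then subtract the first 34 terms.
∑_{k=1}^{118} k³ = [118×119/2]² = 7021² = 49294441
∑_{k=1}^{34} k³ = [34×35/2]² = 595² = 354025
∑_{k=35}^{118} k³ = 49294441 - 354025 = 48940416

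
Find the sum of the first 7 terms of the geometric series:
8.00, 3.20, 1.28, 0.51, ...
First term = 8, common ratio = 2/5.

Sₙ = a(1 - rⁿ) / (1 - r)
S_7 = 8(1 - (2/5)^7) / (1 - (2/5))
S_7 = 8(1 - (128/78125)) / (3/5)
S_7 = 207992/15625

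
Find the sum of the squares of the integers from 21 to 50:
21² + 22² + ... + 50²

Use ∑_{k=1}^{n} k² = n(n+1)(2n+1)/6, then subtract the first 20 terms.
∑_{k=1}^{50} k² = 50×51×101/6 = 42925
∑_{k=1}^{20} k² = 20×21×41/6 = 2870
∑_{k=21}^{50} k² = 42925 - 2870 = 40055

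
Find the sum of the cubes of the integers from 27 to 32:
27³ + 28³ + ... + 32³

Use ∑_{k=1}^{n} k³ = [n(n+1)/2]², then subtract the first 26 terms.
∑_{k=1}^{32} k³ = [32×33/2]² = 528² = 278784
∑_{k=1}^{26} k³ = [26×27/2]² = 351² = 123201
∑_{k=27}^{32} k³ = 278784 - 123201 = 155583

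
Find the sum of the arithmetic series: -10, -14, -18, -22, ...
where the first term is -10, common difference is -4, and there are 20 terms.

Sₙ = n/2 × (first + last)
Last term = a + (n-1)d = -10 + (20-1)×(-4) = -86
S_20 = 20/2 × (-10 + (-86))
S_20 = 20/2 × (-96) = -960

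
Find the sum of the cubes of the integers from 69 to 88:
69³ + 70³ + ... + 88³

Use ∑_{k=1}^{n} k³ = [n(n+1)/2]², then subtract the first 68 terms.
∑_{k=1}^{88} k³ = [88×89/2]² = 3916² = 15335056
∑_{k=1}^{68} k³ = [68×69/2]² = 2346² = 5503716
∑_{k=69}^{88} k³ = 15335056 - 5503716 = 9831340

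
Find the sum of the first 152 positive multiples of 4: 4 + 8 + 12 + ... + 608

Factor out 4: = 4(1 + 2 + ... + 152) = 4 × n(n+1)/2
= 4 × 152×153/2
= 4 × 11628
= 46512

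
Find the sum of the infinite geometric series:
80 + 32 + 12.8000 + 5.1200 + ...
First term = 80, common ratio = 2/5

For |r| < 1, S = a / (1 - r)
S = 80 / (1 - (2/5))
S = 80 / (3/5)
S = 400/3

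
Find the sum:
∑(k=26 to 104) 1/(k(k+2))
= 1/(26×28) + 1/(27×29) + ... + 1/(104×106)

Partial fractions: 1/(k(k+2)) = (1/2)[1/k - 1/(k+2)]
Telescoping leaves the first two and last two terms:
= (1/2)[1/26 + 1/27 - 1/105 - 1/106]
= 18407/651105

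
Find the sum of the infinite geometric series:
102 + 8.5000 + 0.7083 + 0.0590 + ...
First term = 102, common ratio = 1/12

For |r| < 1, S = a / (1 - r)
S = 102 / (1 - (1/12))
S = 102 / (11/12)
S = 1224/11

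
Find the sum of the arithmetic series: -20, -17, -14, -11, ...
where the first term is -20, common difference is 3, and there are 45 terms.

Sₙ = n/2 × (first + last)
Last term = a + (n-1)d = -20 + (45-1)×3 = 112
S_45 = 45/2 × (-20 + 112)
S_45 = 45/2 × 92 = 2070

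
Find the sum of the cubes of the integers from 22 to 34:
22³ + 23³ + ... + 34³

Use ∑_{k=1}^{n} k³ = [n(n+1)/2]², then subtract the first 21 terms.
∑_{k=1}^{34} k³ = [34×35/2]² = 595² = 354025
∑_{k=1}^{21} k³ = [21×22/2]² = 231² = 53361
∑_{k=22}^{34} k³ = 354025 - 53361 = 300664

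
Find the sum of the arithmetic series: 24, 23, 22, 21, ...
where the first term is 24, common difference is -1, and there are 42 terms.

Sₙ = n/2 × (first + last)
Last term = a + (n-1)d = 24 + (42-1)×(-1) = -17
S_42 = 42/2 × (24 + (-17))
S_42 = 42/2 × 7 = 147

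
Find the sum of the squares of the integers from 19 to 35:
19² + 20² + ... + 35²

Use ∑_{k=1}^{n} k² = n(n+1)(2n+1)/6, then subtract the first 18 terms.
∑_{k=1}^{35} k² = 35×36×71/6 = 14910
∑_{k=1}^{18} k² = 18×19×37/6 = 2109
∑_{k=19}^{35} k² = 14910 - 2109 = 12801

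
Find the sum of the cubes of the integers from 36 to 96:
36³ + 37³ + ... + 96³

Use ∑_{k=1}^{n} k³ = [n(n+1)/2]², then subtract the first 35 terms.
∑_{k=1}^{96} k³ = [96×97/2]² = 4656² = 21678336
∑_{k=1}^{35} k³ = [35×36/2]² = 630² = 396900
∑_{k=36}^{96} k³ = 21678336 - 396900 = 21281436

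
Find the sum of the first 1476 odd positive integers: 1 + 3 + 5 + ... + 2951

Sum of first n odd numbers = n²
= 1476²
= 2178576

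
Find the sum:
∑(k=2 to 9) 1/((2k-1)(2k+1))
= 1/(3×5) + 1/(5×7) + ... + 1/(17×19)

Partial fractions: 1/((2k-1)(2k+1)) = (1/2)[1/(2k-1) - 1/(2k+1)]
The series telescopes:
= (1/2)[1/3 - 1/19]
= 8/57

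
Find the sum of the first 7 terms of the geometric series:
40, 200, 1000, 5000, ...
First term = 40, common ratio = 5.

Sₙ = a(1 - rⁿ) / (1 - r)
S_7 = 40(1 - 5^7) / (1 - 5)
S_7 = 40(1 - 78125) / (-4)
S_7 = 781240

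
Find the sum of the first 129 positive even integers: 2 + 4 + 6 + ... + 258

Sum of first n even numbers = n(n+1)
= 129×130
= 16770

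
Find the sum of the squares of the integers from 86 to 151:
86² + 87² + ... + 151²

Use ∑_{k=1}^{n} k² = n(n+1)(2n+1)/6, then subtract the first 85 terms.
∑_{k=1}^{151} k² = 151×152×303/6 = 1159076
∑_{k=1}^{85} k² = 85×86×171/6 = 208335
∑_{k=86}^{151} k² = 1159076 - 208335 = 950741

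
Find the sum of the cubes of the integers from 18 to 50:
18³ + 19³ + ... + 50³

Use ∑_{k=1}^{n} k³ = [n(n+1)/2]², then subtract the first 17 terms.
∑_{k=1}^{50} k³ = [50×51/2]² = 1275² = 1625625
∑_{k=1}^{17} k³ = [17×18/2]² = 153² = 23409
∑_{k=18}^{50} k³ = 1625625 - 23409 = 1602216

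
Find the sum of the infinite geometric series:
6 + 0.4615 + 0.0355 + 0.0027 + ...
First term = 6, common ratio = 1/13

For |r| < 1, S = a / (1 - r)
S = 6 / (1 - (1/13))
S = 6 / (12/13)
S = 13/2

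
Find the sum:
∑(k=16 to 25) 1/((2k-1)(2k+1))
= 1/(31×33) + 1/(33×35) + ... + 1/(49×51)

Partial fractions: 1/((2k-1)(2k+1)) = (1/2)[1/(2k-1) - 1/(2k+1)]
The series telescopes:
= (1/2)[1/31 - 1/51]
= 10/1581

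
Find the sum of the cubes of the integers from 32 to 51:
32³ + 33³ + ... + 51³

Use ∑_{k=1}^{n} k³ = [n(n+1)/2]², then subtract the first 31 terms.
∑_{k=1}^{51} k³ = [51×52/2]² = 1326² = 1758276
∑_{k=1}^{31} k³ = [31×32/2]² = 496² = 246016
∑_{k=32}^{51} k³ = 1758276 - 246016 = 1512260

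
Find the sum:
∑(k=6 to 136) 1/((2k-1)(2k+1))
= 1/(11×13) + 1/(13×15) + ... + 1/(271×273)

Partial fractions: 1/((2k-1)(2k+1)) = (1/2)[1/(2k-1) - 1/(2k+1)]
The series telescopes:
= (1/2)[1/11 - 1/273]
= 131/3003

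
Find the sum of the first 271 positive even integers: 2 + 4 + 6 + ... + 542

Sum of first n even numbers = n(n+1)
= 271×272
= 73712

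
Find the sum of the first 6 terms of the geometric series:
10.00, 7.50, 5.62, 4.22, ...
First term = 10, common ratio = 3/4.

Sₙ = a(1 - rⁿ) / (1 - r)
S_6 = 10(1 - (3/4)^6) / (1 - (3/4))
S_6 = 10(1 - (729/4096)) / (1/4)
S_6 = 16835/512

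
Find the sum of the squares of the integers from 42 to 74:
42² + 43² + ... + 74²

Use ∑_{k=1}^{n} k² = n(n+1)(2n+1)/6, then subtract the first 41 terms.
∑_{k=1}^{74} k² = 74×75×149/6 = 137825
∑_{k=1}^{41} k² = 41×42×83/6 = 23821
∑_{k=42}^{74} k² = 137825 - 23821 = 114004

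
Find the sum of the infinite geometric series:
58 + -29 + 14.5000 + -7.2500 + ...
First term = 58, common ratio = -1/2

For |r| < 1, S = a / (1 - r)
S = 58 / (1 - (-1/2))
S = 58 / (3/2)
S = 116/3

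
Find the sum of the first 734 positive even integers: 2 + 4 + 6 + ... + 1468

Sum of first n even numbers = n(n+1)
= 734×735
= 539490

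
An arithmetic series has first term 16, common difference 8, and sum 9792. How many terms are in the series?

Using S = n/2 × [2a + (n-1)d]
9792 = n/2 × [2(16) + (n-1)(8)]
9792 = n/2 × [32 + 8n - 8]
19584 = n × [24 + 8n]
8n² + (24)n - 19584 = 0
Discriminant: Δ = (24)² - 4(8)(-19584) = 576 + 626688 = 627264
√Δ = 792
n = [-(24) + √Δ] / (2·8) = (-24 + 792) / 16 = 768 / 16 = 48
(The negative root is discarded since n must be a positive integer.)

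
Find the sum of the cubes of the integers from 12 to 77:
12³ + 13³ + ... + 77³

Use ∑_{k=1}^{n} k³ = [n(n+1)/2]², then subtract the first 11 terms.
∑_{k=1}^{77} k³ = [77×78/2]² = 3003² = 9018009
∑_{k=1}^{11} k³ = [11×12/2]² = 66² = 4356
∑_{k=12}^{77} k³ = 9018009 - 4356 = 9013653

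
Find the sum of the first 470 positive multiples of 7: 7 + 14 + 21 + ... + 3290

Factor out 7: = 7(1 + 2 + ... + 470) = 7 × n(n+1)/2
= 7 × 470×471/2
= 7 × 110685
= 774795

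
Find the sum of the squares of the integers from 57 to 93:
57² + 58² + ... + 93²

Use ∑_{k=1}^{n} k² = n(n+1)(2n+1)/6, then subtract the first 56 terms.
∑_{k=1}^{93} k² = 93×94×187/6 = 272459
∑_{k=1}^{56} k² = 56×57×113/6 = 60116
∑_{k=57}^{93} k² = 272459 - 60116 = 212343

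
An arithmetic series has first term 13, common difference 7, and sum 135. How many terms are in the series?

Using S = n/2 × [2a + (n-1)d]
135 = n/2 × [2(13) + (n-1)(7)]
135 = n/2 × [26 + 7n - 7]
270 = n × [19 + 7n]
7n² + (19)n - 270 = 0
Discriminant: Δ = (19)² - 4(7)(-270) = 361 + 7560 = 7921
√Δ = 89
n = [-(19) + √Δ] / (2·7) = (-19 + 89) / 14 = 70 / 14 = 5
(The negative root is discarded since n must be a positive integer.)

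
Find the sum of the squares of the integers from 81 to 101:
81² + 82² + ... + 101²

Use ∑_{k=1}^{n} k² = n(n+1)(2n+1)/6, then subtract the first 80 terms.
∑_{k=1}^{101} k² = 101×102×203/6 = 348551
∑_{k=1}^{80} k² = 80×81×161/6 = 173880
∑_{k=81}^{101} k² = 348551 - 173880 = 174671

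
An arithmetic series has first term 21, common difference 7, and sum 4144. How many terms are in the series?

Using S = n/2 × [2a + (n-1)d]
4144 = n/2 × [2(21) + (n-1)(7)]
4144 = n/2 × [42 + 7n - 7]
8288 = n × [35 + 7n]
7n² + (35)n - 8288 = 0
Discriminant: Δ = (35)² - 4(7)(-8288) = 1225 + 232064 = 233289
√Δ = 483
n = [-(35) + √Δ] / (2·7) = (-35 + 483) / 14 = 448 / 14 = 32
(The negative root is discarded since n must be a positive integer.)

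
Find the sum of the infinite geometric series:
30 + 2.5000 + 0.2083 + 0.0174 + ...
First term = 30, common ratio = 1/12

For |r| < 1, S = a / (1 - r)
S = 30 / (1 - (1/12))
S = 30 / (11/12)
S = 360/11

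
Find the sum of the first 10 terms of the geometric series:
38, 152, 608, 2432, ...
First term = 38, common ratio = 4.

Sₙ = a(1 - rⁿ) / (1 - r)
S_10 = 38(1 - 4^10) / (1 - 4)
S_10 = 38(1 - 1048576) / (-3)
S_10 = 13281950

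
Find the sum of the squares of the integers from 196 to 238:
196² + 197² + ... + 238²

Use ∑_{k=1}^{n} k² = n(n+1)(2n+1)/6, then subtract the first 195 terms.
∑_{k=1}^{238} k² = 238×239×477/6 = 4522119
∑_{k=1}^{195} k² = 195×196×391/6 = 2490670
∑_{k=196}^{238} k² = 4522119 - 2490670 = 2031449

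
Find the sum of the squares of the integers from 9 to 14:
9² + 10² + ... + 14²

Use ∑_{k=1}^{n} k² = n(n+1)(2n+1)/6, then subtract the first 8 terms.
∑_{k=1}^{14} k² = 14×15×29/6 = 1015
∑_{k=1}^{8} k² = 8×9×17/6 = 204
∑_{k=9}^{14} k² = 1015 - 204 = 811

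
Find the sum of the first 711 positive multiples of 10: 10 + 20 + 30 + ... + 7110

Factor out 10: = 10(1 + 2 + ... + 711) = 10 × n(n+1)/2
= 10 × 711×712/2
= 10 × 253116
= 2531160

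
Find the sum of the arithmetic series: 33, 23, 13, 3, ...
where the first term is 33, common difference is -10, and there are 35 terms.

Sₙ = n/2 × (first + last)
Last term = a + (n-1)d = 33 + (35-1)×(-10) = -307
S_35 = 35/2 × (33 + (-307))
S_35 = 35/2 × (-274) = -4795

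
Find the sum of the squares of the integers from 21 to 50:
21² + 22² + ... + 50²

Use ∑_{k=1}^{n} k² = n(n+1)(2n+1)/6, then subtract the first 20 terms.
∑_{k=1}^{50} k² = 50×51×101/6 = 42925
∑_{k=1}^{20} k² = 20×21×41/6 = 2870
∑_{k=21}^{50} k² = 42925 - 2870 = 40055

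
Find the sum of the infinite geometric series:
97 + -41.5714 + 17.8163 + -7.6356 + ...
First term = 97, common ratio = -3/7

For |r| < 1, S = a / (1 - r)
S = 97 / (1 - (-3/7))
S = 97 / (10/7)
S = 679/10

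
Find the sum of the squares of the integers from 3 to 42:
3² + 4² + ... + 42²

Use ∑_{k=1}^{n} k² = n(n+1)(2n+1)/6, then subtract the first 2 terms.
∑_{k=1}^{42} k² = 42×43×85/6 = 25585
∑_{k=1}^{2} k² = 2×3×5/6 = 5
∑_{k=3}^{42} k² = 25585 - 5 = 25580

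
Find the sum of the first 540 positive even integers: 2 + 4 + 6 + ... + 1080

Sum of first n even numbers = n(n+1)
= 540×541
= 292140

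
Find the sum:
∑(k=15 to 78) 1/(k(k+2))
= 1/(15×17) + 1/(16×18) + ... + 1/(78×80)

Partial fractions: 1/(k(k+2)) = (1/2)[1/k - 1/(k+2)]
Telescoping leaves the first two and last two terms:
= (1/2)[1/15 + 1/16 - 1/79 - 1/80]
= 493/9480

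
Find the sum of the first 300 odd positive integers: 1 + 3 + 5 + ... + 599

Sum of first n odd numbers = n²
= 300²
= 90000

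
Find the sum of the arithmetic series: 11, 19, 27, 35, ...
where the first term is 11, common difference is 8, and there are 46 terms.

Sₙ = n/2 × (first + last)
Last term = a + (n-1)d = 11 + (46-1)×8 = 371
S_46 = 46/2 × (11 + 371)
S_46 = 46/2 × 382 = 8786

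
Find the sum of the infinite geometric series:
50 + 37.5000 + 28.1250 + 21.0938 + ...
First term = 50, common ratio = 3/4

For |r| < 1, S = a / (1 - r)
S = 50 / (1 - (3/4))
S = 50 / (1/4)
S = 200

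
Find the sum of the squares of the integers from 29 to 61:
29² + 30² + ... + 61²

Use ∑_{k=1}^{n} k² = n(n+1)(2n+1)/6, then subtract the first 28 terms.
∑_{k=1}^{61} k² = 61×62×123/6 = 77531
∑_{k=1}^{28} k² = 28×29×57/6 = 7714
∑_{k=29}^{61} k² = 77531 - 7714 = 69817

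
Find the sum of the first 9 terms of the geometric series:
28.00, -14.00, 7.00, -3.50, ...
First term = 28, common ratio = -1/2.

Sₙ = a(1 - rⁿ) / (1 - r)
S_9 = 28(1 - (-1/2)^9) / (1 - (-1/2))
S_9 = 28(1 - (-1/512)) / (3/2)
S_9 = 1197/64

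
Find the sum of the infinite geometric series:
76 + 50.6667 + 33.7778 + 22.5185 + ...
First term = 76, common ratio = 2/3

For |r| < 1, S = a / (1 - r)
S = 76 / (1 - (2/3))
S = 76 / (1/3)
S = 228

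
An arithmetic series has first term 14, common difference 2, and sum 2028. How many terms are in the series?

Using S = n/2 × [2a + (n-1)d]
2028 = n/2 × [2(14) + (n-1)(2)]
2028 = n/2 × [28 + 2n - 2]
4056 = n × [26 + 2n]
2n² + (26)n - 4056 = 0
Discriminant: Δ = (26)² - 4(2)(-4056) = 676 + 32448 = 33124
√Δ = 182
n = [-(26) + √Δ] / (2·2) = (-26 + 182) / 4 = 156 / 4 = 39
(The negative root is discarded since n must be a positive integer.)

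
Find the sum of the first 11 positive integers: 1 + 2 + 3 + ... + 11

Formula: ∑k = n(n+1)/2
= 11×12/2
= 132/2
= 66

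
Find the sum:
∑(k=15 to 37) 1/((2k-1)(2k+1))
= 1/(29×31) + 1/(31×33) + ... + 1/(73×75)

Partial fractions: 1/((2k-1)(2k+1)) = (1/2)[1/(2k-1) - 1/(2k+1)]
The series telescopes:
= (1/2)[1/29 - 1/75]
= 23/2175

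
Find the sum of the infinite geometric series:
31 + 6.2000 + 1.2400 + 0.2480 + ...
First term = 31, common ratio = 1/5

For |r| < 1, S = a / (1 - r)
S = 31 / (1 - (1/5))
S = 31 / (4/5)
S = 155/4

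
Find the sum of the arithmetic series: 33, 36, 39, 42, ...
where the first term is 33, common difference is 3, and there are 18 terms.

Sₙ = n/2 × (first + last)
Last term = a + (n-1)d = 33 + (18-1)×3 = 84
S_18 = 18/2 × (33 + 84)
S_18 = 18/2 × 117 = 1053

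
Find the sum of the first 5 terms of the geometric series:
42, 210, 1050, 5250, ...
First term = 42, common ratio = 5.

Sₙ = a(1 - rⁿ) / (1 - r)
S_5 = 42(1 - 5^5) / (1 - 5)
S_5 = 42(1 - 3125) / (-4)
S_5 = 32802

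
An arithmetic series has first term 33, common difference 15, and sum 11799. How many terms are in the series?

Using S = n/2 × [2a + (n-1)d]
11799 = n/2 × [2(33) + (n-1)(15)]
11799 = n/2 × [66 + 15n - 15]
23598 = n × [51 + 15n]
15n² + (51)n - 23598 = 0
Discriminant: Δ = (51)² - 4(15)(-23598) = 2601 + 1415880 = 1418481
√Δ = 1191
n = [-(51) + √Δ] / (2·15) = (-51 + 1191) / 30 = 1140 / 30 = 38
(The negative root is discarded since n must be a positive integer.)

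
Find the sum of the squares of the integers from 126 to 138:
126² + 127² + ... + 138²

Use ∑_{k=1}^{n} k² = n(n+1)(2n+1)/6, then subtract the first 125 terms.
∑_{k=1}^{138} k² = 138×139×277/6 = 885569
∑_{k=1}^{125} k² = 125×126×251/6 = 658875
∑_{k=126}^{138} k² = 885569 - 658875 = 226694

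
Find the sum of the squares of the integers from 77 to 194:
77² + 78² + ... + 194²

Use ∑_{k=1}^{n} k² = n(n+1)(2n+1)/6, then subtract the first 76 terms.
∑_{k=1}^{194} k² = 194×195×389/6 = 2452645
∑_{k=1}^{76} k² = 76×77×153/6 = 149226
∑_{k=77}^{194} k² = 2452645 - 149226 = 2303419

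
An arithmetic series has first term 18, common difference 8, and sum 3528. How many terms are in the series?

Using S = n/2 × [2a + (n-1)d]
3528 = n/2 × [2(18) + (n-1)(8)]
3528 = n/2 × [36 + 8n - 8]
7056 = n × [28 + 8n]
8n² + (28)n - 7056 = 0
Discriminant: Δ = (28)² - 4(8)(-7056) = 784 + 225792 = 226576
√Δ = 476
n = [-(28) + √Δ] / (2·8) = (-28 + 476) / 16 = 448 / 16 = 28
(The negative root is discarded since n must be a positive integer.)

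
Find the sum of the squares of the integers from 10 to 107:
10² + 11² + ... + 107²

Use ∑_{k=1}^{n} k² = n(n+1)(2n+1)/6, then subtract the first 9 terms.
∑_{k=1}^{107} k² = 107×108×215/6 = 414090
∑_{k=1}^{9} k² = 9×10×19/6 = 285
∑_{k=10}^{107} k² = 414090 - 285 = 413805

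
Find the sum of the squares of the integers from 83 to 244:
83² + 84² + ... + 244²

Use ∑_{k=1}^{n} k² = n(n+1)(2n+1)/6, then subtract the first 82 terms.
∑_{k=1}^{244} k² = 244×245×489/6 = 4872070
∑_{k=1}^{82} k² = 82×83×165/6 = 187165
∑_{k=83}^{244} k² = 4872070 - 187165 = 4684905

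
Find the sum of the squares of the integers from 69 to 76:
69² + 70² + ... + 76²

Use ∑_{k=1}^{n} k² = n(n+1)(2n+1)/6, then subtract the first 68 terms.
∑_{k=1}^{76} k² = 76×77×153/6 = 149226
∑_{k=1}^{68} k² = 68×69×137/6 = 107134
∑_{k=69}^{76} k² = 149226 - 107134 = 42092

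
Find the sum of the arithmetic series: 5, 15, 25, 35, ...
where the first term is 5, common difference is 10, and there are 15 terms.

Sₙ = n/2 × (first + last)
Last term = a + (n-1)d = 5 + (15-1)×10 = 145
S_15 = 15/2 × (5 + 145)
S_15 = 15/2 × 150 = 1125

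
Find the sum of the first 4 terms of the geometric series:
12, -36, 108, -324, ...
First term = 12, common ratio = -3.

Sₙ = a(1 - rⁿ) / (1 - r)
S_4 = 12(1 - (-3)^4) / (1 - (-3))
S_4 = 12(1 - 81) / (4)
S_4 = -240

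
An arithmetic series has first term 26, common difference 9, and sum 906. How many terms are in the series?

Using S = n/2 × [2a + (n-1)d]
906 = n/2 × [2(26) + (n-1)(9)]
906 = n/2 × [52 + 9n - 9]
1812 = n × [43 + 9n]
9n² + (43)n - 1812 = 0
Discriminant: Δ = (43)² - 4(9)(-1812) = 1849 + 65232 = 67081
√Δ = 259
n = [-(43) + √Δ] / (2·9) = (-43 + 259) / 18 = 216 / 18 = 12
(The negative root is discarded since n must be a positive integer.)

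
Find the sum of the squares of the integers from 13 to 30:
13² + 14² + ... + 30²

Use ∑_{k=1}^{n} k² = n(n+1)(2n+1)/6, then subtract the first 12 terms.
∑_{k=1}^{30} k² = 30×31×61/6 = 9455
∑_{k=1}^{12} k² = 12×13×25/6 = 650
∑_{k=13}^{30} k² = 9455 - 650 = 8805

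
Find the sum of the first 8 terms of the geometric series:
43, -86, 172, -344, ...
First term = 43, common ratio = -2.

Sₙ = a(1 - rⁿ) / (1 - r)
S_8 = 43(1 - (-2)^8) / (1 - (-2))
S_8 = 43(1 - 256) / (3)
S_8 = -3655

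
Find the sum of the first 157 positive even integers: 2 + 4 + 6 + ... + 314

Sum of first n even numbers = n(n+1)
= 157×158
= 24806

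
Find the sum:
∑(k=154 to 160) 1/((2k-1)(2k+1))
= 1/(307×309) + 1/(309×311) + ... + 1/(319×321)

Partial fractions: 1/((2k-1)(2k+1)) = (1/2)[1/(2k-1) - 1/(2k+1)]
The series telescopes:
= (1/2)[1/307 - 1/321]
= 7/98547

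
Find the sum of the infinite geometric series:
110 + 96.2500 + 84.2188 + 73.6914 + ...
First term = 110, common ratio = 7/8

For |r| < 1, S = a / (1 - r)
S = 110 / (1 - (7/8))
S = 110 / (1/8)
S = 880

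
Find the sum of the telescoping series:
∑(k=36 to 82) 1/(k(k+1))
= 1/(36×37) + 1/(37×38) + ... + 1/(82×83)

Partial fractions: 1/(k(k+1)) = 1/k - 1/(k+1)
The series telescopes:
= (1/36 - 1/37) + (1/37 - 1/38) + ... + (1/82 - 1/83)
= 1/36 - 1/83
= 47/2988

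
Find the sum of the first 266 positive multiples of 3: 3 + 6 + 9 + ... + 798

Factor out 3: = 3(1 + 2 + ... + 266) = 3 × n(n+1)/2
= 3 × 266×267/2
= 3 × 35511
= 106533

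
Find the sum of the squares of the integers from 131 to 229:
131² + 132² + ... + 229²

Use ∑_{k=1}^{n} k² = n(n+1)(2n+1)/6, then subtract the first 130 terms.
∑_{k=1}^{229} k² = 229×230×459/6 = 4029255
∑_{k=1}^{130} k² = 130×131×261/6 = 740805
∑_{k=131}^{229} k² = 4029255 - 740805 = 3288450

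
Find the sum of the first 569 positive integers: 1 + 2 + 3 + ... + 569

Formula: ∑k = n(n+1)/2
= 569×570/2
= 324330/2
= 162165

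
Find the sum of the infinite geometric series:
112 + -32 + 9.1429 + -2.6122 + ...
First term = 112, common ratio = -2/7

For |r| < 1, S = a / (1 - r)
S = 112 / (1 - (-2/7))
S = 112 / (9/7)
S = 784/9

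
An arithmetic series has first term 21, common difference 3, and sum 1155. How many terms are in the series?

Using S = n/2 × [2a + (n-1)d]
1155 = n/2 × [2(21) + (n-1)(3)]
1155 = n/2 × [42 + 3n - 3]
2310 = n × [39 + 3n]
3n² + (39)n - 2310 = 0
Discriminant: Δ = (39)² - 4(3)(-2310) = 1521 + 27720 = 29241
√Δ = 171
n = [-(39) + √Δ] / (2·3) = (-39 + 171) / 6 = 132 / 6 = 22
(The negative root is discarded since n must be a positive integer.)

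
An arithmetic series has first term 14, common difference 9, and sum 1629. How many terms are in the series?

Using S = n/2 × [2a + (n-1)d]
1629 = n/2 × [2(14) + (n-1)(9)]
1629 = n/2 × [28 + 9n - 9]
3258 = n × [19 + 9n]
9n² + (19)n - 3258 = 0
Discriminant: Δ = (19)² - 4(9)(-3258) = 361 + 117288 = 117649
√Δ = 343
n = [-(19) + √Δ] / (2·9) = (-19 + 343) / 18 = 324 / 18 = 18
(The negative root is discarded since n must be a positive integer.)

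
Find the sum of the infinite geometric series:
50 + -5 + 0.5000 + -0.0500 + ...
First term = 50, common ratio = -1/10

For |r| < 1, S = a / (1 - r)
S = 50 / (1 - (-1/10))
S = 50 / (11/10)
S = 500/11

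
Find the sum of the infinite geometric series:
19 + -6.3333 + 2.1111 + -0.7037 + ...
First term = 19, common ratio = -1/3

For |r| < 1, S = a / (1 - r)
S = 19 / (1 - (-1/3))
S = 19 / (4/3)
S = 57/4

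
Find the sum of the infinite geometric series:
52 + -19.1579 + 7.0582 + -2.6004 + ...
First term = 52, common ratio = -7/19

For |r| < 1, S = a / (1 - r)
S = 52 / (1 - (-7/19))
S = 52 / (26/19)
S = 38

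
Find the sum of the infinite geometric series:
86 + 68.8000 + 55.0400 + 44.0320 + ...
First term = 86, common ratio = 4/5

For |r| < 1, S = a / (1 - r)
S = 86 / (1 - (4/5))
S = 86 / (1/5)
S = 430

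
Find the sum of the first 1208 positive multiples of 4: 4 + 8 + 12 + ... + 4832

Factor out 4: = 4(1 + 2 + ... + 1208) = 4 × n(n+1)/2
= 4 × 1208×1209/2
= 4 × 730236
= 2920944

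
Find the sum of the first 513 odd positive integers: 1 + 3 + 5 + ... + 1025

Sum of first n odd numbers = n²
= 513²
= 263169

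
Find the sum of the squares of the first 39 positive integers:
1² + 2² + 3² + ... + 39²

Formula: ∑k² = n(n+1)(2n+1)/6
= 39×40×79/6
= 123240/6
= 20540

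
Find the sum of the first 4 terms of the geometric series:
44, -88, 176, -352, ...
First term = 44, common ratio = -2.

Sₙ = a(1 - rⁿ) / (1 - r)
S_4 = 44(1 - (-2)^4) / (1 - (-2))
S_4 = 44(1 - 16) / (3)
S_4 = -220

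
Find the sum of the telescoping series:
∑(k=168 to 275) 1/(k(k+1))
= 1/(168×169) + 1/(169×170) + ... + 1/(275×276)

Partial fractions: 1/(k(k+1)) = 1/k - 1/(k+1)
The series telescopes:
= (1/168 - 1/169) + (1/169 - 1/170) + ... + (1/275 - 1/276)
= 1/168 - 1/276
= 3/1288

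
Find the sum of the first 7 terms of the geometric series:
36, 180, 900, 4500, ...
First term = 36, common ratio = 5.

Sₙ = a(1 - rⁿ) / (1 - r)
S_7 = 36(1 - 5^7) / (1 - 5)
S_7 = 36(1 - 78125) / (-4)
S_7 = 703116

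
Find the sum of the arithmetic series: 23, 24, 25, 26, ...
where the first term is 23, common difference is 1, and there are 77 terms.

Sₙ = n/2 × (first + last)
Last term = a + (n-1)d = 23 + (77-1)×1 = 99
S_77 = 77/2 × (23 + 99)
S_77 = 77/2 × 122 = 4697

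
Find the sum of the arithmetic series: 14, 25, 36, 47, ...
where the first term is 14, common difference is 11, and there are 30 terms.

Sₙ = n/2 × (first + last)
Last term = a + (n-1)d = 14 + (30-1)×11 = 333
S_30 = 30/2 × (14 + 333)
S_30 = 30/2 × 347 = 5205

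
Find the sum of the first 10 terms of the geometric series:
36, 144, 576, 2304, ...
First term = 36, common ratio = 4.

Sₙ = a(1 - rⁿ) / (1 - r)
S_10 = 36(1 - 4^10) / (1 - 4)
S_10 = 36(1 - 1048576) / (-3)
S_10 = 12582900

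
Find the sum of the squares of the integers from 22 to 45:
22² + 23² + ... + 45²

Use ∑_{k=1}^{n} k² = n(n+1)(2n+1)/6, then subtract the first 21 terms.
∑_{k=1}^{45} k² = 45×46×91/6 = 31395
∑_{k=1}^{21} k² = 21×22×43/6 = 3311
∑_{k=22}^{45} k² = 31395 - 3311 = 28084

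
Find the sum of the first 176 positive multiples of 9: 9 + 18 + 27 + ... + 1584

Factor out 9: = 9(1 + 2 + ... + 176) = 9 × n(n+1)/2
= 9 × 176×177/2
= 9 × 15576
= 140184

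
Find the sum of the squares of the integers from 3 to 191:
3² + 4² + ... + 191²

Use ∑_{k=1}^{n} k² = n(n+1)(2n+1)/6, then subtract the first 2 terms.
∑_{k=1}^{191} k² = 191×192×383/6 = 2340896
∑_{k=1}^{2} k² = 2×3×5/6 = 5
∑_{k=3}^{191} k² = 2340896 - 5 = 2340891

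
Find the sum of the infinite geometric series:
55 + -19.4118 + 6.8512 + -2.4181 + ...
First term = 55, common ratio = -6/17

For |r| < 1, S = a / (1 - r)
S = 55 / (1 - (-6/17))
S = 55 / (23/17)
S = 935/23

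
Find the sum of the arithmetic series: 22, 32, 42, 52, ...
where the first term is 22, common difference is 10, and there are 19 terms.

Sₙ = n/2 × (first + last)
Last term = a + (n-1)d = 22 + (19-1)×10 = 202
S_19 = 19/2 × (22 + 202)
S_19 = 19/2 × 224 = 2128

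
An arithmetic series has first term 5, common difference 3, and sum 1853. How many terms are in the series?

Using S = n/2 × [2a + (n-1)d]
1853 = n/2 × [2(5) + (n-1)(3)]
1853 = n/2 × [10 + 3n - 3]
3706 = n × [7 + 3n]
3n² + (7)n - 3706 = 0
Discriminant: Δ = (7)² - 4(3)(-3706) = 49 + 44472 = 44521
√Δ = 211
n = [-(7) + √Δ] / (2·3) = (-7 + 211) / 6 = 204 / 6 = 34
(The negative root is discarded since n must be a positive integer.)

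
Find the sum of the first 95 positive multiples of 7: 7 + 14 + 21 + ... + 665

Factor out 7: = 7(1 + 2 + ... + 95) = 7 × n(n+1)/2
= 7 × 95×96/2
= 7 × 4560
= 31920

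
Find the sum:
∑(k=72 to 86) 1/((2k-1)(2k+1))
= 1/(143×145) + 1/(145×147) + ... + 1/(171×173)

Partial fractions: 1/((2k-1)(2k+1)) = (1/2)[1/(2k-1) - 1/(2k+1)]
The series telescopes:
= (1/2)[1/143 - 1/173]
= 15/24739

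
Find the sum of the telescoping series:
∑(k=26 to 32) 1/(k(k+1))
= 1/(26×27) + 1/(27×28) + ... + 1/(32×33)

Partial fractions: 1/(k(k+1)) = 1/k - 1/(k+1)
The series telescopes:
= (1/26 - 1/27) + (1/27 - 1/28) + ... + (1/32 - 1/33)
= 1/26 - 1/33
= 7/858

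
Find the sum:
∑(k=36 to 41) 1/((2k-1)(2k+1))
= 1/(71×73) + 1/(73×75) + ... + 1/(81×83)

Partial fractions: 1/((2k-1)(2k+1)) = (1/2)[1/(2k-1) - 1/(2k+1)]
The series telescopes:
= (1/2)[1/71 - 1/83]
= 6/5893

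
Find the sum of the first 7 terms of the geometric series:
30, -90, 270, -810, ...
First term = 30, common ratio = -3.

Sₙ = a(1 - rⁿ) / (1 - r)
S_7 = 30(1 - (-3)^7) / (1 - (-3))
S_7 = 30(1 - (-2187)) / (4)
S_7 = 16410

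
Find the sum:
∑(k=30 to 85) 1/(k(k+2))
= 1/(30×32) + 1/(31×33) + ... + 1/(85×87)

Partial fractions: 1/(k(k+2)) = (1/2)[1/k - 1/(k+2)]
Telescoping leaves the first two and last two terms:
= (1/2)[1/30 + 1/31 - 1/86 - 1/87]
= 12313/579855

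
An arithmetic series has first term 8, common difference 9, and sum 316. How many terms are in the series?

Using S = n/2 × [2a + (n-1)d]
316 = n/2 × [2(8) + (n-1)(9)]
316 = n/2 × [16 + 9n - 9]
632 = n × [7 + 9n]
9n² + (7)n - 632 = 0
Discriminant: Δ = (7)² - 4(9)(-632) = 49 + 22752 = 22801
√Δ = 151
n = [-(7) + √Δ] / (2·9) = (-7 + 151) / 18 = 144 / 18 = 8
(The negative root is discarded since n must be a positive integer.)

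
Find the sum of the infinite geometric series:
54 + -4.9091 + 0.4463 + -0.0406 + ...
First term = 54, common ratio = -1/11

For |r| < 1, S = a / (1 - r)
S = 54 / (1 - (-1/11))
S = 54 / (12/11)
S = 99/2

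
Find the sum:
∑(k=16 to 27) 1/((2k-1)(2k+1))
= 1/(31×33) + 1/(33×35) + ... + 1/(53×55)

Partial fractions: 1/((2k-1)(2k+1)) = (1/2)[1/(2k-1) - 1/(2k+1)]
The series telescopes:
= (1/2)[1/31 - 1/55]
= 12/1705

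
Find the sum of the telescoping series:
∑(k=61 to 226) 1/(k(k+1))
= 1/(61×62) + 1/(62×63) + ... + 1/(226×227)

Partial fractions: 1/(k(k+1)) = 1/k - 1/(k+1)
The series telescopes:
= (1/61 - 1/62) + (1/62 - 1/63) + ... + (1/226 - 1/227)
= 1/61 - 1/227
= 166/13847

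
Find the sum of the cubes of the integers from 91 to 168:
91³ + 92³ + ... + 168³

Use ∑_{k=1}^{n} k³ = [n(n+1)/2]², then subtract the first 90 terms.
∑_{k=1}^{168} k³ = [168×169/2]² = 14196² = 201526416
∑_{k=1}^{90} k³ = [90×91/2]² = 4095² = 16769025
∑_{k=91}^{168} k³ = 201526416 - 16769025 = 184757391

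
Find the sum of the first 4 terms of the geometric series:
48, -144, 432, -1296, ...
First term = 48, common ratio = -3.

Sₙ = a(1 - rⁿ) / (1 - r)
S_4 = 48(1 - (-3)^4) / (1 - (-3))
S_4 = 48(1 - 81) / (4)
S_4 = -960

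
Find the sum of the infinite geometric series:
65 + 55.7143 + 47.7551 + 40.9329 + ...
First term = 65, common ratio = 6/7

For |r| < 1, S = a / (1 - r)
S = 65 / (1 - (6/7))
S = 65 / (1/7)
S = 455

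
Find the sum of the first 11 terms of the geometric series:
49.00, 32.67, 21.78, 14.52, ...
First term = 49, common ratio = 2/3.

Sₙ = a(1 - rⁿ) / (1 - r)
S_11 = 49(1 - (2/3)^11) / (1 - (2/3))
S_11 = 49(1 - (2048/177147)) / (1/3)
S_11 = 8579851/59049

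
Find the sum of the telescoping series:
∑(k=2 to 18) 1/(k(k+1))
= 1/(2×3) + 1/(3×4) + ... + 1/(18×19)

Partial fractions: 1/(k(k+1)) = 1/k - 1/(k+1)
The series telescopes:
= (1/2 - 1/3) + (1/3 - 1/4) + ... + (1/18 - 1/19)
= 1/2 - 1/19
= 17/38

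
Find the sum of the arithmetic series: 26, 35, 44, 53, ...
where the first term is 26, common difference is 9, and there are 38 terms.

Sₙ = n/2 × (first + last)
Last term = a + (n-1)d = 26 + (38-1)×9 = 359
S_38 = 38/2 × (26 + 359)
S_38 = 38/2 × 385 = 7315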